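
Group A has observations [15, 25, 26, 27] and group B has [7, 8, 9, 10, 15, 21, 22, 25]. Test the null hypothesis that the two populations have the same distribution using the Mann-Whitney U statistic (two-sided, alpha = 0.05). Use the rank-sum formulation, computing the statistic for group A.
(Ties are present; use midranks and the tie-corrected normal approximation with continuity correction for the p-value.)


Step 1: Combine and sort all 12 observations; assign midranks.
sorted (value, group): (7,Y), (8,Y), (9,Y), (10,Y), (15,X), (15,Y), (21,Y), (22,Y), (25,X), (25,Y), (26,X), (27,X)
ranks: 7->1, 8->2, 9->3, 10->4, 15->5.5, 15->5.5, 21->7, 22->8, 25->9.5, 25->9.5, 26->11, 27->12
Step 2: Rank sum for X: R1 = 5.5 + 9.5 + 11 + 12 = 38.
Step 3: U_X = R1 - n1(n1+1)/2 = 38 - 4*5/2 = 38 - 10 = 28.
       U_Y = n1*n2 - U_X = 32 - 28 = 4.
Step 4: Ties are present, so use the tie-corrected normal approximation (with continuity correction) for the p-value.
Step 5: p-value = 0.049991; compare to alpha = 0.05. reject H0.

U_X = 28, p = 0.049991, reject H0 at alpha = 0.05.


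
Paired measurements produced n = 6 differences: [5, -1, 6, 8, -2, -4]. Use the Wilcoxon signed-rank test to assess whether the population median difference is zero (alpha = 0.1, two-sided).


Step 1: Drop any zero differences (none here) and take |d_i|.
|d| = [5, 1, 6, 8, 2, 4]
Step 2: Midrank |d_i| (ties get averaged ranks).
ranks: |5|->4, |1|->1, |6|->5, |8|->6, |2|->2, |4|->3
Step 3: Attach original signs; sum ranks with positive sign and with negative sign.
W+ = 4 + 5 + 6 = 15
W- = 1 + 2 + 3 = 6
(Check: W+ + W- = 21 should equal n(n+1)/2 = 21.)
Step 4: Test statistic W = min(W+, W-) = 6.
Step 5: No ties, so the exact null distribution over the 2^6 = 64 sign assignments gives the two-sided p-value = 0.437500.
Step 6: alpha = 0.1. fail to reject H0.

W+ = 15, W- = 6, W = min = 6, p = 0.437500, fail to reject H0.


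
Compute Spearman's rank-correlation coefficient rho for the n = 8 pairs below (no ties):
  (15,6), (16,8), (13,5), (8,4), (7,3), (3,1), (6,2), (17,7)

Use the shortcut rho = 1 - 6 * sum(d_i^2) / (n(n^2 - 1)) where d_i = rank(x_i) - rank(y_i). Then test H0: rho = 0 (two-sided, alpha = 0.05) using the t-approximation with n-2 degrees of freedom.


Step 1: Rank x and y separately (midranks; no ties here).
rank(x): 15->6, 16->7, 13->5, 8->4, 7->3, 3->1, 6->2, 17->8
rank(y): 6->6, 8->8, 5->5, 4->4, 3->3, 1->1, 2->2, 7->7
Step 2: d_i = R_x(i) - R_y(i); compute d_i^2.
  (6-6)^2=0, (7-8)^2=1, (5-5)^2=0, (4-4)^2=0, (3-3)^2=0, (1-1)^2=0, (2-2)^2=0, (8-7)^2=1
sum(d^2) = 2.
Step 3: rho = 1 - 6*2 / (8*(8^2 - 1)) = 1 - 12/504 = 0.976190.
Step 4: Under H0, t = rho * sqrt((n-2)/(1-rho^2)) = 11.0235 ~ t(6).
Step 5: Two-sided p-value from the t-distribution with 6 df = 0.000033.
Step 6: alpha = 0.05. reject H0.

rho = 0.9762, p = 0.000033, reject H0 at alpha = 0.05.


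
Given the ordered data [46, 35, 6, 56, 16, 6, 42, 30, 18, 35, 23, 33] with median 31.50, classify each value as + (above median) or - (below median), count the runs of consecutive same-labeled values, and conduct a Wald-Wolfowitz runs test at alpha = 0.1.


Step 1: Compute median = 31.50; label A = above, B = below.
Labels in order: AABABBABBABA  (n_A = 6, n_B = 6)
Step 2: Count runs R = 9.
Step 3: Under H0 (random ordering), E[R] = 2*n_A*n_B/(n_A+n_B) + 1 = 2*6*6/12 + 1 = 7.0000.
        Var[R] = 2*n_A*n_B*(2*n_A*n_B - n_A - n_B) / ((n_A+n_B)^2 * (n_A+n_B-1)) = 4320/1584 = 2.7273.
        SD[R] = 1.6514.
Step 4: Continuity-corrected z = (R - 0.5 - E[R]) / SD[R] = (9 - 0.5 - 7.0000) / 1.6514 = 0.9083.
Step 5: Two-sided p-value via normal approximation = 2*(1 - Phi(|z|)) = 0.363722.
Step 6: alpha = 0.1. fail to reject H0.

R = 9, z = 0.9083, p = 0.363722, fail to reject H0.


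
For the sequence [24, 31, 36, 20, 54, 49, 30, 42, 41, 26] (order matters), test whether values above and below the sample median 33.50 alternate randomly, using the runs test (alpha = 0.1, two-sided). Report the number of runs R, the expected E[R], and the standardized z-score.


Step 1: Compute median = 33.50; label A = above, B = below.
Labels in order: BBABAABAAB  (n_A = 5, n_B = 5)
Step 2: Count runs R = 7.
Step 3: Under H0 (random ordering), E[R] = 2*n_A*n_B/(n_A+n_B) + 1 = 2*5*5/10 + 1 = 6.0000.
        Var[R] = 2*n_A*n_B*(2*n_A*n_B - n_A - n_B) / ((n_A+n_B)^2 * (n_A+n_B-1)) = 2000/900 = 2.2222.
        SD[R] = 1.4907.
Step 4: Continuity-corrected z = (R - 0.5 - E[R]) / SD[R] = (7 - 0.5 - 6.0000) / 1.4907 = 0.3354.
Step 5: Two-sided p-value via normal approximation = 2*(1 - Phi(|z|)) = 0.737316.
Step 6: alpha = 0.1. fail to reject H0.

R = 7, z = 0.3354, p = 0.737316, fail to reject H0.


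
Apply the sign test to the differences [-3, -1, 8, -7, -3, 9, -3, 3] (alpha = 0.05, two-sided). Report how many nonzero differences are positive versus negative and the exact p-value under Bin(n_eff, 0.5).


Step 1: Discard zero differences. Original n = 8; n_eff = number of nonzero differences = 8.
Nonzero differences (with sign): -3, -1, +8, -7, -3, +9, -3, +3
Step 2: Count signs: positive = 3, negative = 5.
Step 3: Under H0: P(positive) = 0.5, so the number of positives S ~ Bin(8, 0.5).
Step 4: Two-sided exact p-value = sum of Bin(8,0.5) probabilities at or below the observed probability = 0.726562.
Step 5: alpha = 0.05. fail to reject H0.

n_eff = 8, pos = 3, neg = 5, p = 0.726562, fail to reject H0.


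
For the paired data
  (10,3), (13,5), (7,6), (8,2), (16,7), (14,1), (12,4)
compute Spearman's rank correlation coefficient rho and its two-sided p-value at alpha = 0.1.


Step 1: Rank x and y separately (midranks; no ties here).
rank(x): 10->3, 13->5, 7->1, 8->2, 16->7, 14->6, 12->4
rank(y): 3->3, 5->5, 6->6, 2->2, 7->7, 1->1, 4->4
Step 2: d_i = R_x(i) - R_y(i); compute d_i^2.
  (3-3)^2=0, (5-5)^2=0, (1-6)^2=25, (2-2)^2=0, (7-7)^2=0, (6-1)^2=25, (4-4)^2=0
sum(d^2) = 50.
Step 3: rho = 1 - 6*50 / (7*(7^2 - 1)) = 1 - 300/336 = 0.107143.
Step 4: Under H0, t = rho * sqrt((n-2)/(1-rho^2)) = 0.2410 ~ t(5).
Step 5: Two-sided p-value from the t-distribution with 5 df = 0.819151.
Step 6: alpha = 0.1. fail to reject H0.

rho = 0.1071, p = 0.819151, fail to reject H0 at alpha = 0.1.


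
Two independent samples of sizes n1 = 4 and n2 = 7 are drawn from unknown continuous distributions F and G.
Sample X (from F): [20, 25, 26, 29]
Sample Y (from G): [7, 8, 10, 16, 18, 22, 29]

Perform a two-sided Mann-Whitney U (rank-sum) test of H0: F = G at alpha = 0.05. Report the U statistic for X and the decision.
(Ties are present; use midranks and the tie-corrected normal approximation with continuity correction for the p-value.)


Step 1: Combine and sort all 11 observations; assign midranks.
sorted (value, group): (7,Y), (8,Y), (10,Y), (16,Y), (18,Y), (20,X), (22,Y), (25,X), (26,X), (29,X), (29,Y)
ranks: 7->1, 8->2, 10->3, 16->4, 18->5, 20->6, 22->7, 25->8, 26->9, 29->10.5, 29->10.5
Step 2: Rank sum for X: R1 = 6 + 8 + 9 + 10.5 = 33.5.
Step 3: U_X = R1 - n1(n1+1)/2 = 33.5 - 4*5/2 = 33.5 - 10 = 23.5.
       U_Y = n1*n2 - U_X = 28 - 23.5 = 4.5.
Step 4: Ties are present, so use the tie-corrected normal approximation (with continuity correction) for the p-value.
Step 5: p-value = 0.088247; compare to alpha = 0.05. fail to reject H0.

U_X = 23.5, p = 0.088247, fail to reject H0 at alpha = 0.05.


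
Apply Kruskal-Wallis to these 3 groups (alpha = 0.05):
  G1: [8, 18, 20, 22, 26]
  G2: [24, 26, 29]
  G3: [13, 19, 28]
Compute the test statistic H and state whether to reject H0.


Step 1: Combine all N = 11 observations and assign midranks.
sorted (value, group, rank): (8,G1,1), (13,G3,2), (18,G1,3), (19,G3,4), (20,G1,5), (22,G1,6), (24,G2,7), (26,G1,8.5), (26,G2,8.5), (28,G3,10), (29,G2,11)
Step 2: Sum ranks within each group.
R_1 = 23.5 (n_1 = 5)
R_2 = 26.5 (n_2 = 3)
R_3 = 16 (n_3 = 3)
Step 3: H = 12/(N(N+1)) * sum(R_i^2/n_i) - 3(N+1)
     = 12/(11*12) * (23.5^2/5 + 26.5^2/3 + 16^2/3) - 3*12
     = 0.090909 * 429.867 - 36
     = 3.078788.
Step 4: Ties present; correction factor C = 1 - 6/(11^3 - 11) = 0.995455. Corrected H = 3.078788 / 0.995455 = 3.092846.
Step 5: Under H0, H ~ chi^2(2); p-value = 0.213009.
Step 6: alpha = 0.05. fail to reject H0.

H = 3.0928, df = 2, p = 0.213009, fail to reject H0.


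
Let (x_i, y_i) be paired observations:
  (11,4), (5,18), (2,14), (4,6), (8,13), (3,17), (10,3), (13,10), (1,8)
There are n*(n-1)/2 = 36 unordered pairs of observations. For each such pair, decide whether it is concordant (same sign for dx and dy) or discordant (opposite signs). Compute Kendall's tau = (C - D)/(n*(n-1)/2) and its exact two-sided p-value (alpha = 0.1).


Step 1: Enumerate the 36 unordered pairs (i,j) with i<j and classify each by sign(x_j-x_i) * sign(y_j-y_i).
  (1,2):dx=-6,dy=+14->D; (1,3):dx=-9,dy=+10->D; (1,4):dx=-7,dy=+2->D; (1,5):dx=-3,dy=+9->D
  (1,6):dx=-8,dy=+13->D; (1,7):dx=-1,dy=-1->C; (1,8):dx=+2,dy=+6->C; (1,9):dx=-10,dy=+4->D
  (2,3):dx=-3,dy=-4->C; (2,4):dx=-1,dy=-12->C; (2,5):dx=+3,dy=-5->D; (2,6):dx=-2,dy=-1->C
  (2,7):dx=+5,dy=-15->D; (2,8):dx=+8,dy=-8->D; (2,9):dx=-4,dy=-10->C; (3,4):dx=+2,dy=-8->D
  (3,5):dx=+6,dy=-1->D; (3,6):dx=+1,dy=+3->C; (3,7):dx=+8,dy=-11->D; (3,8):dx=+11,dy=-4->D
  (3,9):dx=-1,dy=-6->C; (4,5):dx=+4,dy=+7->C; (4,6):dx=-1,dy=+11->D; (4,7):dx=+6,dy=-3->D
  (4,8):dx=+9,dy=+4->C; (4,9):dx=-3,dy=+2->D; (5,6):dx=-5,dy=+4->D; (5,7):dx=+2,dy=-10->D
  (5,8):dx=+5,dy=-3->D; (5,9):dx=-7,dy=-5->C; (6,7):dx=+7,dy=-14->D; (6,8):dx=+10,dy=-7->D
  (6,9):dx=-2,dy=-9->C; (7,8):dx=+3,dy=+7->C; (7,9):dx=-9,dy=+5->D; (8,9):dx=-12,dy=-2->C
Step 2: C = 14, D = 22, total pairs = 36.
Step 3: tau = (C - D)/(n(n-1)/2) = (14 - 22)/36 = -0.222222.
Step 4: Exact two-sided p-value (enumerate n! = 362880 permutations of y under H0): p = 0.476709.
Step 5: alpha = 0.1. fail to reject H0.

tau_b = -0.2222 (C=14, D=22), p = 0.476709, fail to reject H0.


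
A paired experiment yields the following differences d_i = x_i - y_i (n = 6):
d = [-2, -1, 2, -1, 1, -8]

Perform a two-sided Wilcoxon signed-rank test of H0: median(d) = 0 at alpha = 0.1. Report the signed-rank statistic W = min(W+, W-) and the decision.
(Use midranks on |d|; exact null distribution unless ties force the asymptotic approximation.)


Step 1: Drop any zero differences (none here) and take |d_i|.
|d| = [2, 1, 2, 1, 1, 8]
Step 2: Midrank |d_i| (ties get averaged ranks).
ranks: |2|->4.5, |1|->2, |2|->4.5, |1|->2, |1|->2, |8|->6
Step 3: Attach original signs; sum ranks with positive sign and with negative sign.
W+ = 4.5 + 2 = 6.5
W- = 4.5 + 2 + 2 + 6 = 14.5
(Check: W+ + W- = 21 should equal n(n+1)/2 = 21.)
Step 4: Test statistic W = min(W+, W-) = 6.5.
Step 5: Ties in |d|, so use the tie-corrected normal approximation.
        E[W] = n(n+1)/4 = 6*7/4 = 10.5.
        Tie groups: |d|=1 (t=3), |d|=2 (t=2); sum(t^3 - t) = 30.
        Var[W] = n(n+1)(2n+1)/24 - sum(t^3-t)/48 = 546/24 - 30/48 = 22.125.
        z = (W - E[W]) / sqrt(Var[W]) = (6.5 - 10.5) / 4.7037 = -0.8504.
        Two-sided p = 2*Phi(z) = 0.395108.
Step 6: alpha = 0.1. fail to reject H0.

W+ = 6.5, W- = 14.5, W = min = 6.5, p = 0.395108, fail to reject H0.


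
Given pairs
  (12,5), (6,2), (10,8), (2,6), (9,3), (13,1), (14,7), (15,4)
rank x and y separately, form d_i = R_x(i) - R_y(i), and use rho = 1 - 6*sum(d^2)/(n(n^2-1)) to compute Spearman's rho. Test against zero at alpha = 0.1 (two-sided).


Step 1: Rank x and y separately (midranks; no ties here).
rank(x): 12->5, 6->2, 10->4, 2->1, 9->3, 13->6, 14->7, 15->8
rank(y): 5->5, 2->2, 8->8, 6->6, 3->3, 1->1, 7->7, 4->4
Step 2: d_i = R_x(i) - R_y(i); compute d_i^2.
  (5-5)^2=0, (2-2)^2=0, (4-8)^2=16, (1-6)^2=25, (3-3)^2=0, (6-1)^2=25, (7-7)^2=0, (8-4)^2=16
sum(d^2) = 82.
Step 3: rho = 1 - 6*82 / (8*(8^2 - 1)) = 1 - 492/504 = 0.023810.
Step 4: Under H0, t = rho * sqrt((n-2)/(1-rho^2)) = 0.0583 ~ t(6).
Step 5: Two-sided p-value from the t-distribution with 6 df = 0.955374.
Step 6: alpha = 0.1. fail to reject H0.

rho = 0.0238, p = 0.955374, fail to reject H0 at alpha = 0.1.


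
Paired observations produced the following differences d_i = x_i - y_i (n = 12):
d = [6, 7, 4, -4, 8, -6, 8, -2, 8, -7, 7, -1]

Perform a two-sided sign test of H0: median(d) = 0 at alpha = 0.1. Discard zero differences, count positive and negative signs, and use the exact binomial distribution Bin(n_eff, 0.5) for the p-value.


Step 1: Discard zero differences. Original n = 12; n_eff = number of nonzero differences = 12.
Nonzero differences (with sign): +6, +7, +4, -4, +8, -6, +8, -2, +8, -7, +7, -1
Step 2: Count signs: positive = 7, negative = 5.
Step 3: Under H0: P(positive) = 0.5, so the number of positives S ~ Bin(12, 0.5).
Step 4: Two-sided exact p-value = sum of Bin(12,0.5) probabilities at or below the observed probability = 0.774414.
Step 5: alpha = 0.1. fail to reject H0.

n_eff = 12, pos = 7, neg = 5, p = 0.774414, fail to reject H0.


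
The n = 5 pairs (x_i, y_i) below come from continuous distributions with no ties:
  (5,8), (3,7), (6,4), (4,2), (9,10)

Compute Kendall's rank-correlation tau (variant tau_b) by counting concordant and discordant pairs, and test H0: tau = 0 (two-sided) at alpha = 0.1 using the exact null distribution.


Step 1: Enumerate the 10 unordered pairs (i,j) with i<j and classify each by sign(x_j-x_i) * sign(y_j-y_i).
  (1,2):dx=-2,dy=-1->C; (1,3):dx=+1,dy=-4->D; (1,4):dx=-1,dy=-6->C; (1,5):dx=+4,dy=+2->C
  (2,3):dx=+3,dy=-3->D; (2,4):dx=+1,dy=-5->D; (2,5):dx=+6,dy=+3->C; (3,4):dx=-2,dy=-2->C
  (3,5):dx=+3,dy=+6->C; (4,5):dx=+5,dy=+8->C
Step 2: C = 7, D = 3, total pairs = 10.
Step 3: tau = (C - D)/(n(n-1)/2) = (7 - 3)/10 = 0.400000.
Step 4: Exact two-sided p-value (enumerate n! = 120 permutations of y under H0): p = 0.483333.
Step 5: alpha = 0.1. fail to reject H0.

tau_b = 0.4000 (C=7, D=3), p = 0.483333, fail to reject H0.


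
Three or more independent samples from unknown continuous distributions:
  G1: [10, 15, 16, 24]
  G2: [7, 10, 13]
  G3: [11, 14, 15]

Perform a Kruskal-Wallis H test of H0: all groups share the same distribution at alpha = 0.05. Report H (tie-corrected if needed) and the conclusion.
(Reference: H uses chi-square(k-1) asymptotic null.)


Step 1: Combine all N = 10 observations and assign midranks.
sorted (value, group, rank): (7,G2,1), (10,G1,2.5), (10,G2,2.5), (11,G3,4), (13,G2,5), (14,G3,6), (15,G1,7.5), (15,G3,7.5), (16,G1,9), (24,G1,10)
Step 2: Sum ranks within each group.
R_1 = 29 (n_1 = 4)
R_2 = 8.5 (n_2 = 3)
R_3 = 17.5 (n_3 = 3)
Step 3: H = 12/(N(N+1)) * sum(R_i^2/n_i) - 3(N+1)
     = 12/(10*11) * (29^2/4 + 8.5^2/3 + 17.5^2/3) - 3*11
     = 0.109091 * 336.417 - 33
     = 3.700000.
Step 4: Ties present; correction factor C = 1 - 12/(10^3 - 10) = 0.987879. Corrected H = 3.700000 / 0.987879 = 3.745399.
Step 5: Under H0, H ~ chi^2(2); p-value = 0.153708.
Step 6: alpha = 0.05. fail to reject H0.

H = 3.7454, df = 2, p = 0.153708, fail to reject H0.


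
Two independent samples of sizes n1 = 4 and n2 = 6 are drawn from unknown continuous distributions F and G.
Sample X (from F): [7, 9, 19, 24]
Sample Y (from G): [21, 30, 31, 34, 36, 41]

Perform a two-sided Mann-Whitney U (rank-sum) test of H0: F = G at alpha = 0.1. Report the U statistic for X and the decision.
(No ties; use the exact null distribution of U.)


Step 1: Combine and sort all 10 observations; assign midranks.
sorted (value, group): (7,X), (9,X), (19,X), (21,Y), (24,X), (30,Y), (31,Y), (34,Y), (36,Y), (41,Y)
ranks: 7->1, 9->2, 19->3, 21->4, 24->5, 30->6, 31->7, 34->8, 36->9, 41->10
Step 2: Rank sum for X: R1 = 1 + 2 + 3 + 5 = 11.
Step 3: U_X = R1 - n1(n1+1)/2 = 11 - 4*5/2 = 11 - 10 = 1.
       U_Y = n1*n2 - U_X = 24 - 1 = 23.
Step 4: No ties, so the exact null distribution of U (based on enumerating the C(10,4) = 210 equally likely rank assignments) gives the two-sided p-value.
Step 5: p-value = 0.019048; compare to alpha = 0.1. reject H0.

U_X = 1, p = 0.019048, reject H0 at alpha = 0.1.


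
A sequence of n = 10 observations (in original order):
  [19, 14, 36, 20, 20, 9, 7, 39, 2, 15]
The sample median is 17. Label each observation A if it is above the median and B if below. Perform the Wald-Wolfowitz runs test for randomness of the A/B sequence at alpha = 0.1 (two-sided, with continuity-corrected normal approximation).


Step 1: Compute median = 17; label A = above, B = below.
Labels in order: ABAAABBABB  (n_A = 5, n_B = 5)
Step 2: Count runs R = 6.
Step 3: Under H0 (random ordering), E[R] = 2*n_A*n_B/(n_A+n_B) + 1 = 2*5*5/10 + 1 = 6.0000.
        Var[R] = 2*n_A*n_B*(2*n_A*n_B - n_A - n_B) / ((n_A+n_B)^2 * (n_A+n_B-1)) = 2000/900 = 2.2222.
        SD[R] = 1.4907.
Step 4: R = E[R], so z = 0 with no continuity correction.
Step 5: Two-sided p-value via normal approximation = 2*(1 - Phi(|z|)) = 1.000000.
Step 6: alpha = 0.1. fail to reject H0.

R = 6, z = 0.0000, p = 1.000000, fail to reject H0.


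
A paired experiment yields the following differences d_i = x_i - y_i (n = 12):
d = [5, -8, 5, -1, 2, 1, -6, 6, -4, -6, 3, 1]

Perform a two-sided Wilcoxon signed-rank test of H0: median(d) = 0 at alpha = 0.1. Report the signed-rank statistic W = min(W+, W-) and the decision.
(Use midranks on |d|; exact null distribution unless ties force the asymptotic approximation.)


Step 1: Drop any zero differences (none here) and take |d_i|.
|d| = [5, 8, 5, 1, 2, 1, 6, 6, 4, 6, 3, 1]
Step 2: Midrank |d_i| (ties get averaged ranks).
ranks: |5|->7.5, |8|->12, |5|->7.5, |1|->2, |2|->4, |1|->2, |6|->10, |6|->10, |4|->6, |6|->10, |3|->5, |1|->2
Step 3: Attach original signs; sum ranks with positive sign and with negative sign.
W+ = 7.5 + 7.5 + 4 + 2 + 10 + 5 + 2 = 38
W- = 12 + 2 + 10 + 6 + 10 = 40
(Check: W+ + W- = 78 should equal n(n+1)/2 = 78.)
Step 4: Test statistic W = min(W+, W-) = 38.
Step 5: Ties in |d|, so use the tie-corrected normal approximation.
        E[W] = n(n+1)/4 = 12*13/4 = 39.
        Tie groups: |d|=1 (t=3), |d|=5 (t=2), |d|=6 (t=3); sum(t^3 - t) = 54.
        Var[W] = n(n+1)(2n+1)/24 - sum(t^3-t)/48 = 3900/24 - 54/48 = 161.375.
        z = (W - E[W]) / sqrt(Var[W]) = (38 - 39) / 12.7033 = -0.0787.
        Two-sided p = 2*Phi(z) = 0.937256.
Step 6: alpha = 0.1. fail to reject H0.

W+ = 38, W- = 40, W = min = 38, p = 0.937256, fail to reject H0.


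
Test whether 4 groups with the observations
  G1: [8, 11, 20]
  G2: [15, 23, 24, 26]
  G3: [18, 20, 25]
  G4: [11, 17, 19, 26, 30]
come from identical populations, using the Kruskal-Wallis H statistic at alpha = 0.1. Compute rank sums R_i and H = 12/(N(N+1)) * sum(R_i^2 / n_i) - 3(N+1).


Step 1: Combine all N = 15 observations and assign midranks.
sorted (value, group, rank): (8,G1,1), (11,G1,2.5), (11,G4,2.5), (15,G2,4), (17,G4,5), (18,G3,6), (19,G4,7), (20,G1,8.5), (20,G3,8.5), (23,G2,10), (24,G2,11), (25,G3,12), (26,G2,13.5), (26,G4,13.5), (30,G4,15)
Step 2: Sum ranks within each group.
R_1 = 12 (n_1 = 3)
R_2 = 38.5 (n_2 = 4)
R_3 = 26.5 (n_3 = 3)
R_4 = 43 (n_4 = 5)
Step 3: H = 12/(N(N+1)) * sum(R_i^2/n_i) - 3(N+1)
     = 12/(15*16) * (12^2/3 + 38.5^2/4 + 26.5^2/3 + 43^2/5) - 3*16
     = 0.050000 * 1022.45 - 48
     = 3.122292.
Step 4: Ties present; correction factor C = 1 - 18/(15^3 - 15) = 0.994643. Corrected H = 3.122292 / 0.994643 = 3.139108.
Step 5: Under H0, H ~ chi^2(3); p-value = 0.370671.
Step 6: alpha = 0.1. fail to reject H0.

H = 3.1391, df = 3, p = 0.370671, fail to reject H0.


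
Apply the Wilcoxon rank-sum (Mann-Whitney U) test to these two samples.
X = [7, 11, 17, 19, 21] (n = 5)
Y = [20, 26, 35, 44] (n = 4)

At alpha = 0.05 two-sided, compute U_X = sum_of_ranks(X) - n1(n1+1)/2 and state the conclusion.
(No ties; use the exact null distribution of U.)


Step 1: Combine and sort all 9 observations; assign midranks.
sorted (value, group): (7,X), (11,X), (17,X), (19,X), (20,Y), (21,X), (26,Y), (35,Y), (44,Y)
ranks: 7->1, 11->2, 17->3, 19->4, 20->5, 21->6, 26->7, 35->8, 44->9
Step 2: Rank sum for X: R1 = 1 + 2 + 3 + 4 + 6 = 16.
Step 3: U_X = R1 - n1(n1+1)/2 = 16 - 5*6/2 = 16 - 15 = 1.
       U_Y = n1*n2 - U_X = 20 - 1 = 19.
Step 4: No ties, so the exact null distribution of U (based on enumerating the C(9,5) = 126 equally likely rank assignments) gives the two-sided p-value.
Step 5: p-value = 0.031746; compare to alpha = 0.05. reject H0.

U_X = 1, p = 0.031746, reject H0 at alpha = 0.05.


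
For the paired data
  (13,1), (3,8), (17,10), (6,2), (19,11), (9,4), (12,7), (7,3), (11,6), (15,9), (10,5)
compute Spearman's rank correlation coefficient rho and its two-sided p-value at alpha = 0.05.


Step 1: Rank x and y separately (midranks; no ties here).
rank(x): 13->8, 3->1, 17->10, 6->2, 19->11, 9->4, 12->7, 7->3, 11->6, 15->9, 10->5
rank(y): 1->1, 8->8, 10->10, 2->2, 11->11, 4->4, 7->7, 3->3, 6->6, 9->9, 5->5
Step 2: d_i = R_x(i) - R_y(i); compute d_i^2.
  (8-1)^2=49, (1-8)^2=49, (10-10)^2=0, (2-2)^2=0, (11-11)^2=0, (4-4)^2=0, (7-7)^2=0, (3-3)^2=0, (6-6)^2=0, (9-9)^2=0, (5-5)^2=0
sum(d^2) = 98.
Step 3: rho = 1 - 6*98 / (11*(11^2 - 1)) = 1 - 588/1320 = 0.554545.
Step 4: Under H0, t = rho * sqrt((n-2)/(1-rho^2)) = 1.9992 ~ t(9).
Step 5: Two-sided p-value from the t-distribution with 9 df = 0.076652.
Step 6: alpha = 0.05. fail to reject H0.

rho = 0.5545, p = 0.076652, fail to reject H0 at alpha = 0.05.


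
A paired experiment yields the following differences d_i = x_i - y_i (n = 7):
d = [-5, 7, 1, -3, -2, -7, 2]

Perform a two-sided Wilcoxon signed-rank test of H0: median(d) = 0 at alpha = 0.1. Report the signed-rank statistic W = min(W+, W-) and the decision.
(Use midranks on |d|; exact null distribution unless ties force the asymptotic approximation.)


Step 1: Drop any zero differences (none here) and take |d_i|.
|d| = [5, 7, 1, 3, 2, 7, 2]
Step 2: Midrank |d_i| (ties get averaged ranks).
ranks: |5|->5, |7|->6.5, |1|->1, |3|->4, |2|->2.5, |7|->6.5, |2|->2.5
Step 3: Attach original signs; sum ranks with positive sign and with negative sign.
W+ = 6.5 + 1 + 2.5 = 10
W- = 5 + 4 + 2.5 + 6.5 = 18
(Check: W+ + W- = 28 should equal n(n+1)/2 = 28.)
Step 4: Test statistic W = min(W+, W-) = 10.
Step 5: Ties in |d|, so use the tie-corrected normal approximation.
        E[W] = n(n+1)/4 = 7*8/4 = 14.
        Tie groups: |d|=2 (t=2), |d|=7 (t=2); sum(t^3 - t) = 12.
        Var[W] = n(n+1)(2n+1)/24 - sum(t^3-t)/48 = 840/24 - 12/48 = 34.75.
        z = (W - E[W]) / sqrt(Var[W]) = (10 - 14) / 5.8949 = -0.6786.
        Two-sided p = 2*Phi(z) = 0.497422.
Step 6: alpha = 0.1. fail to reject H0.

W+ = 10, W- = 18, W = min = 10, p = 0.497422, fail to reject H0.


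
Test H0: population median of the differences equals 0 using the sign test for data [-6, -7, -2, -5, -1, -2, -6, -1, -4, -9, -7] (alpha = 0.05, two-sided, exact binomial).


Step 1: Discard zero differences. Original n = 11; n_eff = number of nonzero differences = 11.
Nonzero differences (with sign): -6, -7, -2, -5, -1, -2, -6, -1, -4, -9, -7
Step 2: Count signs: positive = 0, negative = 11.
Step 3: Under H0: P(positive) = 0.5, so the number of positives S ~ Bin(11, 0.5).
Step 4: Two-sided exact p-value = sum of Bin(11,0.5) probabilities at or below the observed probability = 0.000977.
Step 5: alpha = 0.05. reject H0.

n_eff = 11, pos = 0, neg = 11, p = 0.000977, reject H0.


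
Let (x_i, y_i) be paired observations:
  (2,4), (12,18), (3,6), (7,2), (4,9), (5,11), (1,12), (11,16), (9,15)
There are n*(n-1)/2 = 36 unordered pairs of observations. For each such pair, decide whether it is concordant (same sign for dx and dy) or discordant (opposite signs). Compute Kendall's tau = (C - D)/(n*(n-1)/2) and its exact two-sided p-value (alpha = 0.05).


Step 1: Enumerate the 36 unordered pairs (i,j) with i<j and classify each by sign(x_j-x_i) * sign(y_j-y_i).
  (1,2):dx=+10,dy=+14->C; (1,3):dx=+1,dy=+2->C; (1,4):dx=+5,dy=-2->D; (1,5):dx=+2,dy=+5->C
  (1,6):dx=+3,dy=+7->C; (1,7):dx=-1,dy=+8->D; (1,8):dx=+9,dy=+12->C; (1,9):dx=+7,dy=+11->C
  (2,3):dx=-9,dy=-12->C; (2,4):dx=-5,dy=-16->C; (2,5):dx=-8,dy=-9->C; (2,6):dx=-7,dy=-7->C
  (2,7):dx=-11,dy=-6->C; (2,8):dx=-1,dy=-2->C; (2,9):dx=-3,dy=-3->C; (3,4):dx=+4,dy=-4->D
  (3,5):dx=+1,dy=+3->C; (3,6):dx=+2,dy=+5->C; (3,7):dx=-2,dy=+6->D; (3,8):dx=+8,dy=+10->C
  (3,9):dx=+6,dy=+9->C; (4,5):dx=-3,dy=+7->D; (4,6):dx=-2,dy=+9->D; (4,7):dx=-6,dy=+10->D
  (4,8):dx=+4,dy=+14->C; (4,9):dx=+2,dy=+13->C; (5,6):dx=+1,dy=+2->C; (5,7):dx=-3,dy=+3->D
  (5,8):dx=+7,dy=+7->C; (5,9):dx=+5,dy=+6->C; (6,7):dx=-4,dy=+1->D; (6,8):dx=+6,dy=+5->C
  (6,9):dx=+4,dy=+4->C; (7,8):dx=+10,dy=+4->C; (7,9):dx=+8,dy=+3->C; (8,9):dx=-2,dy=-1->C
Step 2: C = 27, D = 9, total pairs = 36.
Step 3: tau = (C - D)/(n(n-1)/2) = (27 - 9)/36 = 0.500000.
Step 4: Exact two-sided p-value (enumerate n! = 362880 permutations of y under H0): p = 0.075176.
Step 5: alpha = 0.05. fail to reject H0.

tau_b = 0.5000 (C=27, D=9), p = 0.075176, fail to reject H0.


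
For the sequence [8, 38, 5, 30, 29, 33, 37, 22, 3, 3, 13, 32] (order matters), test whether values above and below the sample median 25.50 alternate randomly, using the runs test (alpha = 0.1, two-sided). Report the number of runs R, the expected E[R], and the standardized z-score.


Step 1: Compute median = 25.50; label A = above, B = below.
Labels in order: BABAAAABBBBA  (n_A = 6, n_B = 6)
Step 2: Count runs R = 6.
Step 3: Under H0 (random ordering), E[R] = 2*n_A*n_B/(n_A+n_B) + 1 = 2*6*6/12 + 1 = 7.0000.
        Var[R] = 2*n_A*n_B*(2*n_A*n_B - n_A - n_B) / ((n_A+n_B)^2 * (n_A+n_B-1)) = 4320/1584 = 2.7273.
        SD[R] = 1.6514.
Step 4: Continuity-corrected z = (R + 0.5 - E[R]) / SD[R] = (6 + 0.5 - 7.0000) / 1.6514 = -0.3028.
Step 5: Two-sided p-value via normal approximation = 2*(1 - Phi(|z|)) = 0.762069.
Step 6: alpha = 0.1. fail to reject H0.

R = 6, z = -0.3028, p = 0.762069, fail to reject H0.


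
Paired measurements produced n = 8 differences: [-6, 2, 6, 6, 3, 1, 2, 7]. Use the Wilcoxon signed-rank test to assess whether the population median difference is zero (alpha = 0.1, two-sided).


Step 1: Drop any zero differences (none here) and take |d_i|.
|d| = [6, 2, 6, 6, 3, 1, 2, 7]
Step 2: Midrank |d_i| (ties get averaged ranks).
ranks: |6|->6, |2|->2.5, |6|->6, |6|->6, |3|->4, |1|->1, |2|->2.5, |7|->8
Step 3: Attach original signs; sum ranks with positive sign and with negative sign.
W+ = 2.5 + 6 + 6 + 4 + 1 + 2.5 + 8 = 30
W- = 6 = 6
(Check: W+ + W- = 36 should equal n(n+1)/2 = 36.)
Step 4: Test statistic W = min(W+, W-) = 6.
Step 5: Ties in |d|, so use the tie-corrected normal approximation.
        E[W] = n(n+1)/4 = 8*9/4 = 18.
        Tie groups: |d|=2 (t=2), |d|=6 (t=3); sum(t^3 - t) = 30.
        Var[W] = n(n+1)(2n+1)/24 - sum(t^3-t)/48 = 1224/24 - 30/48 = 50.375.
        z = (W - E[W]) / sqrt(Var[W]) = (6 - 18) / 7.0975 = -1.6907.
        Two-sided p = 2*Phi(z) = 0.090889.
Step 6: alpha = 0.1. reject H0.

W+ = 30, W- = 6, W = min = 6, p = 0.090889, reject H0.


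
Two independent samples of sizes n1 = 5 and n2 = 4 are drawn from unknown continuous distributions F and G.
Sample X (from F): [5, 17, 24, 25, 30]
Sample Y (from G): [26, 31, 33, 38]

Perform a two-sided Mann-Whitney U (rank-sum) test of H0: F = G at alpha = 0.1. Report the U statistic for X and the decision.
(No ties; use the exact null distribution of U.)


Step 1: Combine and sort all 9 observations; assign midranks.
sorted (value, group): (5,X), (17,X), (24,X), (25,X), (26,Y), (30,X), (31,Y), (33,Y), (38,Y)
ranks: 5->1, 17->2, 24->3, 25->4, 26->5, 30->6, 31->7, 33->8, 38->9
Step 2: Rank sum for X: R1 = 1 + 2 + 3 + 4 + 6 = 16.
Step 3: U_X = R1 - n1(n1+1)/2 = 16 - 5*6/2 = 16 - 15 = 1.
       U_Y = n1*n2 - U_X = 20 - 1 = 19.
Step 4: No ties, so the exact null distribution of U (based on enumerating the C(9,5) = 126 equally likely rank assignments) gives the two-sided p-value.
Step 5: p-value = 0.031746; compare to alpha = 0.1. reject H0.

U_X = 1, p = 0.031746, reject H0 at alpha = 0.1.


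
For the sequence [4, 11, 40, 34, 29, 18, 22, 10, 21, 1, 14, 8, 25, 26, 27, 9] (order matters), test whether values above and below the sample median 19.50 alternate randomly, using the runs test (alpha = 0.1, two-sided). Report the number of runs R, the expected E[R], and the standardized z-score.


Step 1: Compute median = 19.50; label A = above, B = below.
Labels in order: BBAAABABABBBAAAB  (n_A = 8, n_B = 8)
Step 2: Count runs R = 9.
Step 3: Under H0 (random ordering), E[R] = 2*n_A*n_B/(n_A+n_B) + 1 = 2*8*8/16 + 1 = 9.0000.
        Var[R] = 2*n_A*n_B*(2*n_A*n_B - n_A - n_B) / ((n_A+n_B)^2 * (n_A+n_B-1)) = 14336/3840 = 3.7333.
        SD[R] = 1.9322.
Step 4: R = E[R], so z = 0 with no continuity correction.
Step 5: Two-sided p-value via normal approximation = 2*(1 - Phi(|z|)) = 1.000000.
Step 6: alpha = 0.1. fail to reject H0.

R = 9, z = 0.0000, p = 1.000000, fail to reject H0.


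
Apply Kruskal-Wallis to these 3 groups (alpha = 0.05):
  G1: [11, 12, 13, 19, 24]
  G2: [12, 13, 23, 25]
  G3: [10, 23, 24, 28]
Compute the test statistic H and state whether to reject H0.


Step 1: Combine all N = 13 observations and assign midranks.
sorted (value, group, rank): (10,G3,1), (11,G1,2), (12,G1,3.5), (12,G2,3.5), (13,G1,5.5), (13,G2,5.5), (19,G1,7), (23,G2,8.5), (23,G3,8.5), (24,G1,10.5), (24,G3,10.5), (25,G2,12), (28,G3,13)
Step 2: Sum ranks within each group.
R_1 = 28.5 (n_1 = 5)
R_2 = 29.5 (n_2 = 4)
R_3 = 33 (n_3 = 4)
Step 3: H = 12/(N(N+1)) * sum(R_i^2/n_i) - 3(N+1)
     = 12/(13*14) * (28.5^2/5 + 29.5^2/4 + 33^2/4) - 3*14
     = 0.065934 * 652.263 - 42
     = 1.006319.
Step 4: Ties present; correction factor C = 1 - 24/(13^3 - 13) = 0.989011. Corrected H = 1.006319 / 0.989011 = 1.017500.
Step 5: Under H0, H ~ chi^2(2); p-value = 0.601247.
Step 6: alpha = 0.05. fail to reject H0.

H = 1.0175, df = 2, p = 0.601247, fail to reject H0.


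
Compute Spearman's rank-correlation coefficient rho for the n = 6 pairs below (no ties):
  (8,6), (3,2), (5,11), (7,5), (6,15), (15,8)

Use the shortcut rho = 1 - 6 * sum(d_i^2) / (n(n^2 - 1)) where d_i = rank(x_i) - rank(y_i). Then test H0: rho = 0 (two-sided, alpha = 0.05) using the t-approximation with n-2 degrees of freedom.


Step 1: Rank x and y separately (midranks; no ties here).
rank(x): 8->5, 3->1, 5->2, 7->4, 6->3, 15->6
rank(y): 6->3, 2->1, 11->5, 5->2, 15->6, 8->4
Step 2: d_i = R_x(i) - R_y(i); compute d_i^2.
  (5-3)^2=4, (1-1)^2=0, (2-5)^2=9, (4-2)^2=4, (3-6)^2=9, (6-4)^2=4
sum(d^2) = 30.
Step 3: rho = 1 - 6*30 / (6*(6^2 - 1)) = 1 - 180/210 = 0.142857.
Step 4: Under H0, t = rho * sqrt((n-2)/(1-rho^2)) = 0.2887 ~ t(4).
Step 5: Two-sided p-value from the t-distribution with 4 df = 0.787172.
Step 6: alpha = 0.05. fail to reject H0.

rho = 0.1429, p = 0.787172, fail to reject H0 at alpha = 0.05.


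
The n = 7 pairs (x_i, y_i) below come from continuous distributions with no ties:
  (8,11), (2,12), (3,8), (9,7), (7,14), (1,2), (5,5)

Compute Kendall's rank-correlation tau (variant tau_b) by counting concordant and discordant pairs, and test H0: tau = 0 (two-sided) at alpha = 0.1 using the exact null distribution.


Step 1: Enumerate the 21 unordered pairs (i,j) with i<j and classify each by sign(x_j-x_i) * sign(y_j-y_i).
  (1,2):dx=-6,dy=+1->D; (1,3):dx=-5,dy=-3->C; (1,4):dx=+1,dy=-4->D; (1,5):dx=-1,dy=+3->D
  (1,6):dx=-7,dy=-9->C; (1,7):dx=-3,dy=-6->C; (2,3):dx=+1,dy=-4->D; (2,4):dx=+7,dy=-5->D
  (2,5):dx=+5,dy=+2->C; (2,6):dx=-1,dy=-10->C; (2,7):dx=+3,dy=-7->D; (3,4):dx=+6,dy=-1->D
  (3,5):dx=+4,dy=+6->C; (3,6):dx=-2,dy=-6->C; (3,7):dx=+2,dy=-3->D; (4,5):dx=-2,dy=+7->D
  (4,6):dx=-8,dy=-5->C; (4,7):dx=-4,dy=-2->C; (5,6):dx=-6,dy=-12->C; (5,7):dx=-2,dy=-9->C
  (6,7):dx=+4,dy=+3->C
Step 2: C = 12, D = 9, total pairs = 21.
Step 3: tau = (C - D)/(n(n-1)/2) = (12 - 9)/21 = 0.142857.
Step 4: Exact two-sided p-value (enumerate n! = 5040 permutations of y under H0): p = 0.772619.
Step 5: alpha = 0.1. fail to reject H0.

tau_b = 0.1429 (C=12, D=9), p = 0.772619, fail to reject H0.


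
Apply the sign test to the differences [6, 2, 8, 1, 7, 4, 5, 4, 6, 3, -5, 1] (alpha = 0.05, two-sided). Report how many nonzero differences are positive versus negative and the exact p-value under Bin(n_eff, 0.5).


Step 1: Discard zero differences. Original n = 12; n_eff = number of nonzero differences = 12.
Nonzero differences (with sign): +6, +2, +8, +1, +7, +4, +5, +4, +6, +3, -5, +1
Step 2: Count signs: positive = 11, negative = 1.
Step 3: Under H0: P(positive) = 0.5, so the number of positives S ~ Bin(12, 0.5).
Step 4: Two-sided exact p-value = sum of Bin(12,0.5) probabilities at or below the observed probability = 0.006348.
Step 5: alpha = 0.05. reject H0.

n_eff = 12, pos = 11, neg = 1, p = 0.006348, reject H0.


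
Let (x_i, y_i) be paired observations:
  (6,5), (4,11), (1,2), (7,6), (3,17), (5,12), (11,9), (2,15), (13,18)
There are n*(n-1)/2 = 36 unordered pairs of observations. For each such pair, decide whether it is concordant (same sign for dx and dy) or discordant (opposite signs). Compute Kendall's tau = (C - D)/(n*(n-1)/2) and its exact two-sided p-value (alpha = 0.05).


Step 1: Enumerate the 36 unordered pairs (i,j) with i<j and classify each by sign(x_j-x_i) * sign(y_j-y_i).
  (1,2):dx=-2,dy=+6->D; (1,3):dx=-5,dy=-3->C; (1,4):dx=+1,dy=+1->C; (1,5):dx=-3,dy=+12->D
  (1,6):dx=-1,dy=+7->D; (1,7):dx=+5,dy=+4->C; (1,8):dx=-4,dy=+10->D; (1,9):dx=+7,dy=+13->C
  (2,3):dx=-3,dy=-9->C; (2,4):dx=+3,dy=-5->D; (2,5):dx=-1,dy=+6->D; (2,6):dx=+1,dy=+1->C
  (2,7):dx=+7,dy=-2->D; (2,8):dx=-2,dy=+4->D; (2,9):dx=+9,dy=+7->C; (3,4):dx=+6,dy=+4->C
  (3,5):dx=+2,dy=+15->C; (3,6):dx=+4,dy=+10->C; (3,7):dx=+10,dy=+7->C; (3,8):dx=+1,dy=+13->C
  (3,9):dx=+12,dy=+16->C; (4,5):dx=-4,dy=+11->D; (4,6):dx=-2,dy=+6->D; (4,7):dx=+4,dy=+3->C
  (4,8):dx=-5,dy=+9->D; (4,9):dx=+6,dy=+12->C; (5,6):dx=+2,dy=-5->D; (5,7):dx=+8,dy=-8->D
  (5,8):dx=-1,dy=-2->C; (5,9):dx=+10,dy=+1->C; (6,7):dx=+6,dy=-3->D; (6,8):dx=-3,dy=+3->D
  (6,9):dx=+8,dy=+6->C; (7,8):dx=-9,dy=+6->D; (7,9):dx=+2,dy=+9->C; (8,9):dx=+11,dy=+3->C
Step 2: C = 20, D = 16, total pairs = 36.
Step 3: tau = (C - D)/(n(n-1)/2) = (20 - 16)/36 = 0.111111.
Step 4: Exact two-sided p-value (enumerate n! = 362880 permutations of y under H0): p = 0.761414.
Step 5: alpha = 0.05. fail to reject H0.

tau_b = 0.1111 (C=20, D=16), p = 0.761414, fail to reject H0.


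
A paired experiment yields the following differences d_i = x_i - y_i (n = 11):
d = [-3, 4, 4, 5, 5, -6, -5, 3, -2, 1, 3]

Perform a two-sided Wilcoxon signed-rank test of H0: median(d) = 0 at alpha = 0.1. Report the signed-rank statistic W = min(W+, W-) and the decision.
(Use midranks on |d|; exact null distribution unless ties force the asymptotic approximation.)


Step 1: Drop any zero differences (none here) and take |d_i|.
|d| = [3, 4, 4, 5, 5, 6, 5, 3, 2, 1, 3]
Step 2: Midrank |d_i| (ties get averaged ranks).
ranks: |3|->4, |4|->6.5, |4|->6.5, |5|->9, |5|->9, |6|->11, |5|->9, |3|->4, |2|->2, |1|->1, |3|->4
Step 3: Attach original signs; sum ranks with positive sign and with negative sign.
W+ = 6.5 + 6.5 + 9 + 9 + 4 + 1 + 4 = 40
W- = 4 + 11 + 9 + 2 = 26
(Check: W+ + W- = 66 should equal n(n+1)/2 = 66.)
Step 4: Test statistic W = min(W+, W-) = 26.
Step 5: Ties in |d|, so use the tie-corrected normal approximation.
        E[W] = n(n+1)/4 = 11*12/4 = 33.
        Tie groups: |d|=3 (t=3), |d|=4 (t=2), |d|=5 (t=3); sum(t^3 - t) = 54.
        Var[W] = n(n+1)(2n+1)/24 - sum(t^3-t)/48 = 3036/24 - 54/48 = 125.375.
        z = (W - E[W]) / sqrt(Var[W]) = (26 - 33) / 11.1971 = -0.6252.
        Two-sided p = 2*Phi(z) = 0.531865.
Step 6: alpha = 0.1. fail to reject H0.

W+ = 40, W- = 26, W = min = 26, p = 0.531865, fail to reject H0.


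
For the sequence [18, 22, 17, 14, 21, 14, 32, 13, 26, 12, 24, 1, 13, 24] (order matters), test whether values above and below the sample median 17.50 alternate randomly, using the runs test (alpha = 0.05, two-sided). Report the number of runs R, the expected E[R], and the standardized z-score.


Step 1: Compute median = 17.50; label A = above, B = below.
Labels in order: AABBABABABABBA  (n_A = 7, n_B = 7)
Step 2: Count runs R = 11.
Step 3: Under H0 (random ordering), E[R] = 2*n_A*n_B/(n_A+n_B) + 1 = 2*7*7/14 + 1 = 8.0000.
        Var[R] = 2*n_A*n_B*(2*n_A*n_B - n_A - n_B) / ((n_A+n_B)^2 * (n_A+n_B-1)) = 8232/2548 = 3.2308.
        SD[R] = 1.7974.
Step 4: Continuity-corrected z = (R - 0.5 - E[R]) / SD[R] = (11 - 0.5 - 8.0000) / 1.7974 = 1.3909.
Step 5: Two-sided p-value via normal approximation = 2*(1 - Phi(|z|)) = 0.164264.
Step 6: alpha = 0.05. fail to reject H0.

R = 11, z = 1.3909, p = 0.164264, fail to reject H0.


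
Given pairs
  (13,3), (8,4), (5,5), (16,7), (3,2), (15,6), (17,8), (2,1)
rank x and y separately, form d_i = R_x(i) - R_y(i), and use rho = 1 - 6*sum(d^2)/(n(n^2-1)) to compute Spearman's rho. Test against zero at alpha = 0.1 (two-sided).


Step 1: Rank x and y separately (midranks; no ties here).
rank(x): 13->5, 8->4, 5->3, 16->7, 3->2, 15->6, 17->8, 2->1
rank(y): 3->3, 4->4, 5->5, 7->7, 2->2, 6->6, 8->8, 1->1
Step 2: d_i = R_x(i) - R_y(i); compute d_i^2.
  (5-3)^2=4, (4-4)^2=0, (3-5)^2=4, (7-7)^2=0, (2-2)^2=0, (6-6)^2=0, (8-8)^2=0, (1-1)^2=0
sum(d^2) = 8.
Step 3: rho = 1 - 6*8 / (8*(8^2 - 1)) = 1 - 48/504 = 0.904762.
Step 4: Under H0, t = rho * sqrt((n-2)/(1-rho^2)) = 5.2034 ~ t(6).
Step 5: Two-sided p-value from the t-distribution with 6 df = 0.002008.
Step 6: alpha = 0.1. reject H0.

rho = 0.9048, p = 0.002008, reject H0 at alpha = 0.1.


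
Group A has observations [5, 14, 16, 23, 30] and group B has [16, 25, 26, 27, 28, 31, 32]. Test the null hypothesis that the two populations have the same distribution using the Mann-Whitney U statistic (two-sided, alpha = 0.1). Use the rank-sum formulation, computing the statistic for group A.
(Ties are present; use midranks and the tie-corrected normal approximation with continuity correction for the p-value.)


Step 1: Combine and sort all 12 observations; assign midranks.
sorted (value, group): (5,X), (14,X), (16,X), (16,Y), (23,X), (25,Y), (26,Y), (27,Y), (28,Y), (30,X), (31,Y), (32,Y)
ranks: 5->1, 14->2, 16->3.5, 16->3.5, 23->5, 25->6, 26->7, 27->8, 28->9, 30->10, 31->11, 32->12
Step 2: Rank sum for X: R1 = 1 + 2 + 3.5 + 5 + 10 = 21.5.
Step 3: U_X = R1 - n1(n1+1)/2 = 21.5 - 5*6/2 = 21.5 - 15 = 6.5.
       U_Y = n1*n2 - U_X = 35 - 6.5 = 28.5.
Step 4: Ties are present, so use the tie-corrected normal approximation (with continuity correction) for the p-value.
Step 5: p-value = 0.087602; compare to alpha = 0.1. reject H0.

U_X = 6.5, p = 0.087602, reject H0 at alpha = 0.1.


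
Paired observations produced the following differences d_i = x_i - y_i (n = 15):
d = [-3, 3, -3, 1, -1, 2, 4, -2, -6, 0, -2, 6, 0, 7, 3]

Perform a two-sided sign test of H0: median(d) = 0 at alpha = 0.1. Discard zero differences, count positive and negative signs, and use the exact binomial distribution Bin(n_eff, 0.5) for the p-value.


Step 1: Discard zero differences. Original n = 15; n_eff = number of nonzero differences = 13.
Nonzero differences (with sign): -3, +3, -3, +1, -1, +2, +4, -2, -6, -2, +6, +7, +3
Step 2: Count signs: positive = 7, negative = 6.
Step 3: Under H0: P(positive) = 0.5, so the number of positives S ~ Bin(13, 0.5).
Step 4: Two-sided exact p-value = sum of Bin(13,0.5) probabilities at or below the observed probability = 1.000000.
Step 5: alpha = 0.1. fail to reject H0.

n_eff = 13, pos = 7, neg = 6, p = 1.000000, fail to reject H0.


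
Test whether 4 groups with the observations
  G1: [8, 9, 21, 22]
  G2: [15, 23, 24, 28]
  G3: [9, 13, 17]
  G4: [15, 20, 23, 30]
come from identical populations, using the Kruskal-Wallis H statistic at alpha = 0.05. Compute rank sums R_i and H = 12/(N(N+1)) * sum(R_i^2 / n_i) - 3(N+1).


Step 1: Combine all N = 15 observations and assign midranks.
sorted (value, group, rank): (8,G1,1), (9,G1,2.5), (9,G3,2.5), (13,G3,4), (15,G2,5.5), (15,G4,5.5), (17,G3,7), (20,G4,8), (21,G1,9), (22,G1,10), (23,G2,11.5), (23,G4,11.5), (24,G2,13), (28,G2,14), (30,G4,15)
Step 2: Sum ranks within each group.
R_1 = 22.5 (n_1 = 4)
R_2 = 44 (n_2 = 4)
R_3 = 13.5 (n_3 = 3)
R_4 = 40 (n_4 = 4)
Step 3: H = 12/(N(N+1)) * sum(R_i^2/n_i) - 3(N+1)
     = 12/(15*16) * (22.5^2/4 + 44^2/4 + 13.5^2/3 + 40^2/4) - 3*16
     = 0.050000 * 1071.31 - 48
     = 5.565625.
Step 4: Ties present; correction factor C = 1 - 18/(15^3 - 15) = 0.994643. Corrected H = 5.565625 / 0.994643 = 5.595601.
Step 5: Under H0, H ~ chi^2(3); p-value = 0.133031.
Step 6: alpha = 0.05. fail to reject H0.

H = 5.5956, df = 3, p = 0.133031, fail to reject H0.


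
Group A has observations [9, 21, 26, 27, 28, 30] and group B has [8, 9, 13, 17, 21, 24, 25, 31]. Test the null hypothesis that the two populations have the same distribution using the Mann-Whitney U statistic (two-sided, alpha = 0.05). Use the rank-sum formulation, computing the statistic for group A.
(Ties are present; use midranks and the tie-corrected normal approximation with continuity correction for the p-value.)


Step 1: Combine and sort all 14 observations; assign midranks.
sorted (value, group): (8,Y), (9,X), (9,Y), (13,Y), (17,Y), (21,X), (21,Y), (24,Y), (25,Y), (26,X), (27,X), (28,X), (30,X), (31,Y)
ranks: 8->1, 9->2.5, 9->2.5, 13->4, 17->5, 21->6.5, 21->6.5, 24->8, 25->9, 26->10, 27->11, 28->12, 30->13, 31->14
Step 2: Rank sum for X: R1 = 2.5 + 6.5 + 10 + 11 + 12 + 13 = 55.
Step 3: U_X = R1 - n1(n1+1)/2 = 55 - 6*7/2 = 55 - 21 = 34.
       U_Y = n1*n2 - U_X = 48 - 34 = 14.
Step 4: Ties are present, so use the tie-corrected normal approximation (with continuity correction) for the p-value.
Step 5: p-value = 0.219016; compare to alpha = 0.05. fail to reject H0.

U_X = 34, p = 0.219016, fail to reject H0 at alpha = 0.05.
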